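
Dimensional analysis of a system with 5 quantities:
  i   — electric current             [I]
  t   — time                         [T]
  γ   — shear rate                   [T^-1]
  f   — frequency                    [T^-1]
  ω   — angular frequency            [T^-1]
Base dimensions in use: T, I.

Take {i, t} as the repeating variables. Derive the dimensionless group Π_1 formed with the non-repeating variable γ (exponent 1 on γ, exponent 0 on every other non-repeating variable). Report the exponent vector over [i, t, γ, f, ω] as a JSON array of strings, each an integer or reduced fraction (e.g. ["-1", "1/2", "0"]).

Exponent matrix [T,I] × [i,t,γ,f,ω]:
  T: [ 0  1 -1 -1 -1]
  I: [ 1  0  0  0  0]
Echelon form has 2 nonzero rows (pivots: i,t)
Pivot set = {i,t}, free = {γ,f,ω}
RREF:
  r0: [   1    0    0    0    0]
  r1: [   0    1   -1   -1   -1]
Fix exponent of γ at 1, f at 0, ω at 0; solve each RREF row for its pivot's exponent:
  r0: exp(i) + (0)·1 = 0 ⇒ exp(i) = 0
  r1: exp(t) + (-1)·1 = 0 ⇒ exp(t) = 1
Π_1 = t · γ

["0", "1", "1", "0", "0"]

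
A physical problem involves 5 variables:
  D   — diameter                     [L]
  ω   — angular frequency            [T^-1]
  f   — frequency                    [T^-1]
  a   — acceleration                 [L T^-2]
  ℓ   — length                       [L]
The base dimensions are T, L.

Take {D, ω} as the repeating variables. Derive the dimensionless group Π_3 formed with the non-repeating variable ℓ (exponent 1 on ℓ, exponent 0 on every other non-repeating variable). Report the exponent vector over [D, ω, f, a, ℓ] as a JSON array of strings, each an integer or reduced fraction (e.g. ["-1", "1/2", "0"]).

["-1", "0", "0", "0", "1"]

Dimensional matrix (T×L by D×ω×f×a×ℓ):
  T: [ 0 -1 -1 -2  0]
  L: [ 1  0  0  1  1]
RREF → pivots at {D,ω} ⇒ r = 2
Repeat: D,ω; free: f,a,ℓ
RREF:
  r0: [   1    0    0    1    1]
  r1: [   0    1    1    2    0]
Fix exponent of ℓ at 1, f at 0, a at 0; solve each RREF row for its pivot's exponent:
  r0: exp(D) + (1)·1 = 0 ⇒ exp(D) = -1
  r1: exp(ω) + (0)·1 = 0 ⇒ exp(ω) = 0
Π_3 = D^-1 · ℓ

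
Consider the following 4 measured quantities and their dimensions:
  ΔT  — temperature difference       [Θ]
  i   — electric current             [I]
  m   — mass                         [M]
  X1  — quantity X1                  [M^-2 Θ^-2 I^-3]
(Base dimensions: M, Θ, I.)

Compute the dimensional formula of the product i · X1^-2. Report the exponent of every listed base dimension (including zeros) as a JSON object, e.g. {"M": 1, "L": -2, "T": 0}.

Exponent matrix [M,Θ,I] × [ΔT,i,m,X1]:
  M: [ 0  0  1 -2]
  Θ: [ 1  0  0 -2]
  I: [ 0  1  0 -3]
  [M]: (1)·0+(-2)·-2 = 4
  [Θ]: (1)·0+(-2)·-2 = 4
  [I]: (1)·1+(-2)·-3 = 7
⇒ M^4 Θ^4 I^7

{"M": 4, "Θ": 4, "I": 7}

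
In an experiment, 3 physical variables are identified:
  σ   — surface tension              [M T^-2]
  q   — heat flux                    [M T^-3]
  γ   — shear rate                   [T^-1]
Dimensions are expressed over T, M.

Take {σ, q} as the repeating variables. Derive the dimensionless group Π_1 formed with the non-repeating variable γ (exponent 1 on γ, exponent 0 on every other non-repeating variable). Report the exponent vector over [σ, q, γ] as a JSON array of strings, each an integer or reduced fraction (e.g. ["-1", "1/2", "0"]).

["1", "-1", "1"]

Exponent matrix [T,M] × [σ,q,γ]:
  T: [-2 -3 -1]
  M: [ 1  1  0]
Echelon form has 2 nonzero rows (pivots: σ,q)
Repeat: σ,q; free: γ
RREF:
  r0: [   1    0   -1]
  r1: [   0    1    1]
Fix exponent of γ at 1; solve each RREF row for its pivot's exponent:
  r0: exp(σ) + (-1)·1 = 0 ⇒ exp(σ) = 1
  r1: exp(q) + (1)·1 = 0 ⇒ exp(q) = -1
Π_1 = σ · q^-1 · γ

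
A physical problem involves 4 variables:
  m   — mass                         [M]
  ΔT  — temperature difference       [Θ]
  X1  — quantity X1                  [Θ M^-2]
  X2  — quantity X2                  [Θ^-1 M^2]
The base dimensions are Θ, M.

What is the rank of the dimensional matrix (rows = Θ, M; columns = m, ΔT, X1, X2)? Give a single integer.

Write exponents as rows Θ,M / cols m,ΔT,X1,X2:
  Θ: [ 0  1  1 -1]
  M: [ 1  0 -2  2]
Row reduction gives pivot columns m,ΔT; rank = 2

2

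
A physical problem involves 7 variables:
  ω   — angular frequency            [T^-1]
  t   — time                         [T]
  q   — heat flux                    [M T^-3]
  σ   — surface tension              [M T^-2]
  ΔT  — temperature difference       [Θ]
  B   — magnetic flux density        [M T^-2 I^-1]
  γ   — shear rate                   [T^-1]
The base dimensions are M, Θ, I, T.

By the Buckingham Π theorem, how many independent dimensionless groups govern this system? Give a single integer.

3

Dimensional matrix (M×Θ×I×T by ω×t×q×σ×ΔT×B×γ):
  M: [ 0  0  1  1  0  1  0]
  Θ: [ 0  0  0  0  1  0  0]
  I: [ 0  0  0  0  0 -1  0]
  T: [-1  1 -3 -2  0 -2 -1]
RREF → pivots at {ω,q,ΔT,B} ⇒ r = 4
Π count = n − r = 7 − 4 = 3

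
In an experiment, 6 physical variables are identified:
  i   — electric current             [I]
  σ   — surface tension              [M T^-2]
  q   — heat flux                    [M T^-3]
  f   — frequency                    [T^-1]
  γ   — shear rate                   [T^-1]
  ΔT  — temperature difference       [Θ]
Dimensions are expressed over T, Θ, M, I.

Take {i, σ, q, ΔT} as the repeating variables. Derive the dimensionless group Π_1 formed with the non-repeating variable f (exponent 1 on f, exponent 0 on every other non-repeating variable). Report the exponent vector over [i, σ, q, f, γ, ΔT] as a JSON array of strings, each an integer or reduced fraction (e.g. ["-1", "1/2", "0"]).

["0", "1", "-1", "1", "0", "0"]

Exponent matrix [T,Θ,M,I] × [i,σ,q,f,γ,ΔT]:
  T: [ 0 -2 -3 -1 -1  0]
  Θ: [ 0  0  0  0  0  1]
  M: [ 0  1  1  0  0  0]
  I: [ 1  0  0  0  0  0]
Row reduction gives pivot columns i,σ,q,ΔT; rank = 4
Pivot set = {i,σ,q,ΔT}, free = {f,γ}
RREF:
  r0: [   1    0    0    0    0    0]
  r1: [   0    1    0   -1   -1    0]
  r2: [   0    0    1    1    1    0]
  r3: [   0    0    0    0    0    1]
Fix exponent of f at 1, γ at 0; solve each RREF row for its pivot's exponent:
  r0: exp(i) + (0)·1 = 0 ⇒ exp(i) = 0
  r1: exp(σ) + (-1)·1 = 0 ⇒ exp(σ) = 1
  r2: exp(q) + (1)·1 = 0 ⇒ exp(q) = -1
  r3: exp(ΔT) + (0)·1 = 0 ⇒ exp(ΔT) = 0
Π_1 = σ · q^-1 · f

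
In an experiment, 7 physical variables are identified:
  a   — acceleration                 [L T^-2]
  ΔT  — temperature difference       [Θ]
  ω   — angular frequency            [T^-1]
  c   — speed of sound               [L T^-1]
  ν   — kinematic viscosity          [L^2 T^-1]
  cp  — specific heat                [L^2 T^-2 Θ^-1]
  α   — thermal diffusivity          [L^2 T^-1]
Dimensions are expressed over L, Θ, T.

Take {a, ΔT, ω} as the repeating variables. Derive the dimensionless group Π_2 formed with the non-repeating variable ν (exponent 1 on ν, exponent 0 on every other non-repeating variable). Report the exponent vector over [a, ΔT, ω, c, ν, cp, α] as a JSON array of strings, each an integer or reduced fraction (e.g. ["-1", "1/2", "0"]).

["-2", "0", "3", "0", "1", "0", "0"]

Exponent matrix [L,Θ,T] × [a,ΔT,ω,c,ν,cp,α]:
  L: [ 1  0  0  1  2  2  2]
  Θ: [ 0  1  0  0  0 -1  0]
  T: [-2  0 -1 -1 -1 -2 -1]
Row reduction gives pivot columns a,ΔT,ω; rank = 3
Pivot set = {a,ΔT,ω}, free = {c,ν,cp,α}
RREF:
  r0: [   1    0    0    1    2    2    2]
  r1: [   0    1    0    0    0   -1    0]
  r2: [   0    0    1   -1   -3   -2   -3]
Fix exponent of ν at 1, c at 0, cp at 0, α at 0; solve each RREF row for its pivot's exponent:
  r0: exp(a) + (2)·1 = 0 ⇒ exp(a) = -2
  r1: exp(ΔT) + (0)·1 = 0 ⇒ exp(ΔT) = 0
  r2: exp(ω) + (-3)·1 = 0 ⇒ exp(ω) = 3
Π_2 = a^-2 · ω^3 · ν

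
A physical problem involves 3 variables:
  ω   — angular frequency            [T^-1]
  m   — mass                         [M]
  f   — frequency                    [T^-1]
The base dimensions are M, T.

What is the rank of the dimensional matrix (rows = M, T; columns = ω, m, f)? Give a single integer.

2

Exponent matrix [M,T] × [ω,m,f]:
  M: [ 0  1  0]
  T: [-1  0 -1]
Echelon form has 2 nonzero rows (pivots: ω,m)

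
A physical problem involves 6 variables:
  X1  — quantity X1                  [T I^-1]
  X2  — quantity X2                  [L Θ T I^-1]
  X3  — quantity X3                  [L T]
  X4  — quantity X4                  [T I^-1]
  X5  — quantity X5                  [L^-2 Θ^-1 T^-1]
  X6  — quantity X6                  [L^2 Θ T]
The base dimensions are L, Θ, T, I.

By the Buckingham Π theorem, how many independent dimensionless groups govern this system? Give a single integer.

3

Write exponents as rows L,Θ,T,I / cols X1,X2,X3,X4,X5,X6:
  L: [ 0  1  1  0 -2  2]
  Θ: [ 0  1  0  0 -1  1]
  T: [ 1  1  1  1 -1  1]
  I: [-1 -1  0 -1  0  0]
Row reduction gives pivot columns X1,X2,X3; rank = 3
6 vars − rank 3 = 3 Π groups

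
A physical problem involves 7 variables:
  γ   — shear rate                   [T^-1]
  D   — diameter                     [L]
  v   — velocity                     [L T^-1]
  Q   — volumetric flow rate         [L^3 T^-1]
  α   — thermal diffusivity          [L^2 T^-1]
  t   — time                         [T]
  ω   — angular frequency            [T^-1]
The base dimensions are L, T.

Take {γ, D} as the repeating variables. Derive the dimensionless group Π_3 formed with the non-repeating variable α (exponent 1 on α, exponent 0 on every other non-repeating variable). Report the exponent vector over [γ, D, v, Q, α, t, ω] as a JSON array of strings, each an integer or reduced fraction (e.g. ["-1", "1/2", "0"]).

["-1", "-2", "0", "0", "1", "0", "0"]

Write exponents as rows L,T / cols γ,D,v,Q,α,t,ω:
  L: [ 0  1  1  3  2  0  0]
  T: [-1  0 -1 -1 -1  1 -1]
Echelon form has 2 nonzero rows (pivots: γ,D)
Pivot set = {γ,D}, free = {v,Q,α,t,ω}
RREF:
  r0: [   1    0    1    1    1   -1    1]
  r1: [   0    1    1    3    2    0    0]
Fix exponent of α at 1, v at 0, Q at 0, t at 0, ω at 0; solve each RREF row for its pivot's exponent:
  r0: exp(γ) + (1)·1 = 0 ⇒ exp(γ) = -1
  r1: exp(D) + (2)·1 = 0 ⇒ exp(D) = -2
Π_3 = γ^-1 · D^-2 · α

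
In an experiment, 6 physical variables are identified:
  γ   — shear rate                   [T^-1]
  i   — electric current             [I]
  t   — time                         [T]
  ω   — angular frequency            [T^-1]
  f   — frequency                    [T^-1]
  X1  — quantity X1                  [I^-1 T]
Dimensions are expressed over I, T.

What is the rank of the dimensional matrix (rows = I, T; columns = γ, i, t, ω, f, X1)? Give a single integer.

2

Dimensional matrix (I×T by γ×i×t×ω×f×X1):
  I: [ 0  1  0  0  0 -1]
  T: [-1  0  1 -1 -1  1]
Row reduction gives pivot columns γ,i; rank = 2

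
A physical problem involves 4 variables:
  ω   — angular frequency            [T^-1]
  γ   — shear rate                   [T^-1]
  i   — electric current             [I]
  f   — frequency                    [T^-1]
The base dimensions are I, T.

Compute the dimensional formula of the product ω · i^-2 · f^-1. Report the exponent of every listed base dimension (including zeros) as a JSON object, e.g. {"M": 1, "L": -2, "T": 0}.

{"I": -2, "T": 0}

Write exponents as rows I,T / cols ω,γ,i,f:
  I: [ 0  0  1  0]
  T: [-1 -1  0 -1]
  [I]: (1)·0+(-2)·1+(-1)·0 = -2
  [T]: (1)·-1+(-2)·0+(-1)·-1 = 0
⇒ I^-2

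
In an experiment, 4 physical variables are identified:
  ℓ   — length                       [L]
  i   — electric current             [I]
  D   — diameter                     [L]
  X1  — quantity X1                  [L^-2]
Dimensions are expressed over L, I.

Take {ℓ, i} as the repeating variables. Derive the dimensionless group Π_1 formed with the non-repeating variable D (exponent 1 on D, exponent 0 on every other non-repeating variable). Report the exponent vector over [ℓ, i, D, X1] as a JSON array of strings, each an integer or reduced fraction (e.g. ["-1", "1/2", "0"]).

Write exponents as rows L,I / cols ℓ,i,D,X1:
  L: [ 1  0  1 -2]
  I: [ 0  1  0  0]
Echelon form has 2 nonzero rows (pivots: ℓ,i)
Repeat: ℓ,i; free: D,X1
RREF:
  r0: [   1    0    1   -2]
  r1: [   0    1    0    0]
Fix exponent of D at 1, X1 at 0; solve each RREF row for its pivot's exponent:
  r0: exp(ℓ) + (1)·1 = 0 ⇒ exp(ℓ) = -1
  r1: exp(i) + (0)·1 = 0 ⇒ exp(i) = 0
Π_1 = ℓ^-1 · D

["-1", "0", "1", "0"]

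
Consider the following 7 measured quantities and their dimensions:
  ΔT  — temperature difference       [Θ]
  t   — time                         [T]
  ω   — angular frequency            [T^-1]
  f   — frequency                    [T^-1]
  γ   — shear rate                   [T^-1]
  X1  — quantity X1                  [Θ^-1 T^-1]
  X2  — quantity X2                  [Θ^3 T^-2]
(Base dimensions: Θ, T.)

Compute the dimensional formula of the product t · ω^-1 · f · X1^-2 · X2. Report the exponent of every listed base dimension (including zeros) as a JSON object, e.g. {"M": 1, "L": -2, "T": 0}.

{"Θ": 5, "T": 1}

Exponent matrix [Θ,T] × [ΔT,t,ω,f,γ,X1,X2]:
  Θ: [ 1  0  0  0  0 -1  3]
  T: [ 0  1 -1 -1 -1 -1 -2]
  [Θ]: (1)·0+(-1)·0+(1)·0+(-2)·-1+(1)·3 = 5
  [T]: (1)·1+(-1)·-1+(1)·-1+(-2)·-1+(1)·-2 = 1
⇒ Θ^5 T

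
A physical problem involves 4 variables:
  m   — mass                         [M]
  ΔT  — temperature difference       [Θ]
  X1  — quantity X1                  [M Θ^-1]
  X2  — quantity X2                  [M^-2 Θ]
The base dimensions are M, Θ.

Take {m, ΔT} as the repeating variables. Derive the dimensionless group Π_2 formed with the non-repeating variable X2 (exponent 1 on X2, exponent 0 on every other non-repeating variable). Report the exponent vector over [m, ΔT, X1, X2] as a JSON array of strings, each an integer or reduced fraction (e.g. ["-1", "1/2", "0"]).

["2", "-1", "0", "1"]

Exponent matrix [M,Θ] × [m,ΔT,X1,X2]:
  M: [ 1  0  1 -2]
  Θ: [ 0  1 -1  1]
Echelon form has 2 nonzero rows (pivots: m,ΔT)
Pivot set = {m,ΔT}, free = {X1,X2}
RREF:
  r0: [   1    0    1   -2]
  r1: [   0    1   -1    1]
Fix exponent of X2 at 1, X1 at 0; solve each RREF row for its pivot's exponent:
  r0: exp(m) + (-2)·1 = 0 ⇒ exp(m) = 2
  r1: exp(ΔT) + (1)·1 = 0 ⇒ exp(ΔT) = -1
Π_2 = m^2 · ΔT^-1 · X2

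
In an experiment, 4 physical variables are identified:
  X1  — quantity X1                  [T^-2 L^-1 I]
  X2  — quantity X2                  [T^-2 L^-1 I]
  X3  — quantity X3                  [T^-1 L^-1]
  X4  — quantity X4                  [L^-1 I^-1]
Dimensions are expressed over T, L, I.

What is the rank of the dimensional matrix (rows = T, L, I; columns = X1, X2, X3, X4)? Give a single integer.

Dimensional matrix (T×L×I by X1×X2×X3×X4):
  T: [-2 -2 -1  0]
  L: [-1 -1 -1 -1]
  I: [ 1  1  0 -1]
Echelon form has 2 nonzero rows (pivots: X1,X3)

2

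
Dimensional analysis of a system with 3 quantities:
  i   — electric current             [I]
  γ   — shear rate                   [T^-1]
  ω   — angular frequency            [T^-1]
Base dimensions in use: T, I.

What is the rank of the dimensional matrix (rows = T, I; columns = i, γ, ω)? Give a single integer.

Write exponents as rows T,I / cols i,γ,ω:
  T: [ 0 -1 -1]
  I: [ 1  0  0]
Row reduction gives pivot columns i,γ; rank = 2

2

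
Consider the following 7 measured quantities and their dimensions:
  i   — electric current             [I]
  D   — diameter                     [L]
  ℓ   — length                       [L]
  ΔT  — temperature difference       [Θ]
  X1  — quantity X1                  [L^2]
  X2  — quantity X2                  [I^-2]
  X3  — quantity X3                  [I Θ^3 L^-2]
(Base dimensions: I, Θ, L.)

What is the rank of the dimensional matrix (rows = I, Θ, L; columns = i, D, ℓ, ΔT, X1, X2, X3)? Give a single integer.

Dimensional matrix (I×Θ×L by i×D×ℓ×ΔT×X1×X2×X3):
  I: [ 1  0  0  0  0 -2  1]
  Θ: [ 0  0  0  1  0  0  3]
  L: [ 0  1  1  0  2  0 -2]
Echelon form has 3 nonzero rows (pivots: i,D,ΔT)

3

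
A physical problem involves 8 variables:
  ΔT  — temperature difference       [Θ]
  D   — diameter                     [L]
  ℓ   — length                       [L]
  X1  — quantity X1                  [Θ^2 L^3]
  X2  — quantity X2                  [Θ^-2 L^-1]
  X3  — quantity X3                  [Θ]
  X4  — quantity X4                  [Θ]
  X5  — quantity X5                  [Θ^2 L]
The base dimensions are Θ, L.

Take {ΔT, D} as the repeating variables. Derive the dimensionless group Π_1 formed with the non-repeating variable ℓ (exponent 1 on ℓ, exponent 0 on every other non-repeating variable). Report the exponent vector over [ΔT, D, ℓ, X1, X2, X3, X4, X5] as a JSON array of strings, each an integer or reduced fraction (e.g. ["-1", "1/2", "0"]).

["0", "-1", "1", "0", "0", "0", "0", "0"]

Dimensional matrix (Θ×L by ΔT×D×ℓ×X1×X2×X3×X4×X5):
  Θ: [ 1  0  0  2 -2  1  1  2]
  L: [ 0  1  1  3 -1  0  0  1]
RREF → pivots at {ΔT,D} ⇒ r = 2
Pivot set = {ΔT,D}, free = {ℓ,X1,X2,X3,X4,X5}
RREF:
  r0: [   1    0    0    2   -2    1    1    2]
  r1: [   0    1    1    3   -1    0    0    1]
Fix exponent of ℓ at 1, X1 at 0, X2 at 0, X3 at 0, X4 at 0, X5 at 0; solve each RREF row for its pivot's exponent:
  r0: exp(ΔT) + (0)·1 = 0 ⇒ exp(ΔT) = 0
  r1: exp(D) + (1)·1 = 0 ⇒ exp(D) = -1
Π_1 = D^-1 · ℓ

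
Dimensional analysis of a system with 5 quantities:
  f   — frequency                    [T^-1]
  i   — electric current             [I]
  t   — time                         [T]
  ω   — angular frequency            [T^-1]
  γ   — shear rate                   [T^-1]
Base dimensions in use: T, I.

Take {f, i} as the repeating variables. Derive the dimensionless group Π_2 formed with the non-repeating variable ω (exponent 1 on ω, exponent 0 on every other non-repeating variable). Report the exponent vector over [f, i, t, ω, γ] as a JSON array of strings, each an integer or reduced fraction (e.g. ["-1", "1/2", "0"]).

["-1", "0", "0", "1", "0"]

Dimensional matrix (T×I by f×i×t×ω×γ):
  T: [-1  0  1 -1 -1]
  I: [ 0  1  0  0  0]
Echelon form has 2 nonzero rows (pivots: f,i)
Pivot set = {f,i}, free = {t,ω,γ}
RREF:
  r0: [   1    0   -1    1    1]
  r1: [   0    1    0    0    0]
Fix exponent of ω at 1, t at 0, γ at 0; solve each RREF row for its pivot's exponent:
  r0: exp(f) + (1)·1 = 0 ⇒ exp(f) = -1
  r1: exp(i) + (0)·1 = 0 ⇒ exp(i) = 0
Π_2 = f^-1 · ω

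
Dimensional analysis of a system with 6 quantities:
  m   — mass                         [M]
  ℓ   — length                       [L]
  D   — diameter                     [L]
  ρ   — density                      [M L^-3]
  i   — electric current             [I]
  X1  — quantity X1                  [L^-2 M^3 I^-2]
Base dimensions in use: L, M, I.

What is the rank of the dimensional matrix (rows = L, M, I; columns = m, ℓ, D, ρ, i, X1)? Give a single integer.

3

Dimensional matrix (L×M×I by m×ℓ×D×ρ×i×X1):
  L: [ 0  1  1 -3  0 -2]
  M: [ 1  0  0  1  0  3]
  I: [ 0  0  0  0  1 -2]
RREF → pivots at {m,ℓ,i} ⇒ r = 3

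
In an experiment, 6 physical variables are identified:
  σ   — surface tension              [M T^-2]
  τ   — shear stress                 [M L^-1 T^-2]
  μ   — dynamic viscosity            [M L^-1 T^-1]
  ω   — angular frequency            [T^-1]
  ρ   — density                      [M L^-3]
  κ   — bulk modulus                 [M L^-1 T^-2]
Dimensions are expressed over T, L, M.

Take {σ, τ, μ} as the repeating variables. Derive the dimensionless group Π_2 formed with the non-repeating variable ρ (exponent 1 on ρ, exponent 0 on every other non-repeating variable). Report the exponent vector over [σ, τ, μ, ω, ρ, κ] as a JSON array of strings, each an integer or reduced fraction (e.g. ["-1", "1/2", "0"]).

["2", "-1", "-2", "0", "1", "0"]

Dimensional matrix (T×L×M by σ×τ×μ×ω×ρ×κ):
  T: [-2 -2 -1 -1  0 -2]
  L: [ 0 -1 -1  0 -3 -1]
  M: [ 1  1  1  0  1  1]
Row reduction gives pivot columns σ,τ,μ; rank = 3
Pivot set = {σ,τ,μ}, free = {ω,ρ,κ}
RREF:
  r0: [   1    0    0    0   -2    0]
  r1: [   0    1    0    1    1    1]
  r2: [   0    0    1   -1    2    0]
Fix exponent of ρ at 1, ω at 0, κ at 0; solve each RREF row for its pivot's exponent:
  r0: exp(σ) + (-2)·1 = 0 ⇒ exp(σ) = 2
  r1: exp(τ) + (1)·1 = 0 ⇒ exp(τ) = -1
  r2: exp(μ) + (2)·1 = 0 ⇒ exp(μ) = -2
Π_2 = σ^2 · τ^-1 · μ^-2 · ρ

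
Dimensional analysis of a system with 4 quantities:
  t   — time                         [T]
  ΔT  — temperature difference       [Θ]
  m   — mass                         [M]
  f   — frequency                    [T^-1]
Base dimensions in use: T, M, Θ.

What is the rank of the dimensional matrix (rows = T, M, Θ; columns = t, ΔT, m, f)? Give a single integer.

3

Exponent matrix [T,M,Θ] × [t,ΔT,m,f]:
  T: [ 1  0  0 -1]
  M: [ 0  0  1  0]
  Θ: [ 0  1  0  0]
RREF → pivots at {t,ΔT,m} ⇒ r = 3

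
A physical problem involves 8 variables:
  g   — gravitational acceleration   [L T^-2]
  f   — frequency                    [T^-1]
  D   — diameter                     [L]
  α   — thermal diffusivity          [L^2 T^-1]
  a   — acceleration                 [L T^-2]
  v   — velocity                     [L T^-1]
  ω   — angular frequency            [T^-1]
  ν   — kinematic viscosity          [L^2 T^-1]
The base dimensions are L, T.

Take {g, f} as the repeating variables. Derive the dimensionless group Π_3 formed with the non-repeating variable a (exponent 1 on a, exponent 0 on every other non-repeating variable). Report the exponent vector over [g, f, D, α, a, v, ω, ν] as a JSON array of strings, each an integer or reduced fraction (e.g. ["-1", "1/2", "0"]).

["-1", "0", "0", "0", "1", "0", "0", "0"]

Exponent matrix [L,T] × [g,f,D,α,a,v,ω,ν]:
  L: [ 1  0  1  2  1  1  0  2]
  T: [-2 -1  0 -1 -2 -1 -1 -1]
Row reduction gives pivot columns g,f; rank = 2
Repeat: g,f; free: D,α,a,v,ω,ν
RREF:
  r0: [   1    0    1    2    1    1    0    2]
  r1: [   0    1   -2   -3    0   -1    1   -3]
Fix exponent of a at 1, D at 0, α at 0, v at 0, ω at 0, ν at 0; solve each RREF row for its pivot's exponent:
  r0: exp(g) + (1)·1 = 0 ⇒ exp(g) = -1
  r1: exp(f) + (0)·1 = 0 ⇒ exp(f) = 0
Π_3 = g^-1 · a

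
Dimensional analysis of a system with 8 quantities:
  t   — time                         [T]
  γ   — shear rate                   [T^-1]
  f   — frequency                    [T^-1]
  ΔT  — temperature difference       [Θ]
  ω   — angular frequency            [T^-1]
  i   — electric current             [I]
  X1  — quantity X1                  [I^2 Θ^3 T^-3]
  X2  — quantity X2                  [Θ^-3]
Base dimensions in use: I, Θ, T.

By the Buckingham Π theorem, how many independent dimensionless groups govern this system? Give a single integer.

Dimensional matrix (I×Θ×T by t×γ×f×ΔT×ω×i×X1×X2):
  I: [ 0  0  0  0  0  1  2  0]
  Θ: [ 0  0  0  1  0  0  3 -3]
  T: [ 1 -1 -1  0 -1  0 -3  0]
Row reduction gives pivot columns t,ΔT,i; rank = 3
8 vars − rank 3 = 5 Π groups

5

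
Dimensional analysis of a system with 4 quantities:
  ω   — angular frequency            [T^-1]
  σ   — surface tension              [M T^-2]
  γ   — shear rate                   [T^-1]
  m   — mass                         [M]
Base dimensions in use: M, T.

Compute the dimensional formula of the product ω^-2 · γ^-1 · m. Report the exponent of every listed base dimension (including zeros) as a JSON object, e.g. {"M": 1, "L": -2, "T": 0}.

Exponent matrix [M,T] × [ω,σ,γ,m]:
  M: [ 0  1  0  1]
  T: [-1 -2 -1  0]
  [M]: (-2)·0+(-1)·0+(1)·1 = 1
  [T]: (-2)·-1+(-1)·-1+(1)·0 = 3
⇒ M T^3

{"M": 1, "T": 3}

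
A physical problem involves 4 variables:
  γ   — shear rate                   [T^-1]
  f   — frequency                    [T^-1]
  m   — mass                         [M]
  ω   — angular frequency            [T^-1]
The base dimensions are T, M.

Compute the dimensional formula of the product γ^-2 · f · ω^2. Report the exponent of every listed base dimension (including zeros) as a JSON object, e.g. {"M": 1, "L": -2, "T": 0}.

{"T": -1, "M": 0}

Write exponents as rows T,M / cols γ,f,m,ω:
  T: [-1 -1  0 -1]
  M: [ 0  0  1  0]
  [T]: (-2)·-1+(1)·-1+(2)·-1 = -1
  [M]: (-2)·0+(1)·0+(2)·0 = 0
⇒ T^-1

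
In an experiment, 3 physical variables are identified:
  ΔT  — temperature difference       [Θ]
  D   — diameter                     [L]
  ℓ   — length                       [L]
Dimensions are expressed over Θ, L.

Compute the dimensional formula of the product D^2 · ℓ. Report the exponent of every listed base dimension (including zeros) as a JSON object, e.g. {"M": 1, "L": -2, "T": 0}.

{"Θ": 0, "L": 3}

Exponent matrix [Θ,L] × [ΔT,D,ℓ]:
  Θ: [ 1  0  0]
  L: [ 0  1  1]
  [Θ]: (2)·0+(1)·0 = 0
  [L]: (2)·1+(1)·1 = 3
⇒ L^3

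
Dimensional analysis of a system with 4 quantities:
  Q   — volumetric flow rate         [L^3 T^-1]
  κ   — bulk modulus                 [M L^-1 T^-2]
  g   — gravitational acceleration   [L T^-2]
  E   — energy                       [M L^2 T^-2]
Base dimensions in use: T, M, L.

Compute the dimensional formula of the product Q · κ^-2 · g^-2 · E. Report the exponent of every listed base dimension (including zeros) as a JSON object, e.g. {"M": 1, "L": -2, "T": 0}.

{"T": 5, "M": -1, "L": 5}

Exponent matrix [T,M,L] × [Q,κ,g,E]:
  T: [-1 -2 -2 -2]
  M: [ 0  1  0  1]
  L: [ 3 -1  1  2]
  [T]: (1)·-1+(-2)·-2+(-2)·-2+(1)·-2 = 5
  [M]: (1)·0+(-2)·1+(-2)·0+(1)·1 = -1
  [L]: (1)·3+(-2)·-1+(-2)·1+(1)·2 = 5
⇒ T^5 M^-1 L^5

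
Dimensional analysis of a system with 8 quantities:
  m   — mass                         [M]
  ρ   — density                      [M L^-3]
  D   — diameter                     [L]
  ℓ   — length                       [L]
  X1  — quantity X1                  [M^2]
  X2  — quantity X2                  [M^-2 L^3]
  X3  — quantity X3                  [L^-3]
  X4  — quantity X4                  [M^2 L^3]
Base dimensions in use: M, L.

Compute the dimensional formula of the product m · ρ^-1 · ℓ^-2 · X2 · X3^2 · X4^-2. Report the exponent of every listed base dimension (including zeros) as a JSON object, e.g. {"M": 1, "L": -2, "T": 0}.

{"M": -6, "L": -8}

Exponent matrix [M,L] × [m,ρ,D,ℓ,X1,X2,X3,X4]:
  M: [ 1  1  0  0  2 -2  0  2]
  L: [ 0 -3  1  1  0  3 -3  3]
  [M]: (1)·1+(-1)·1+(-2)·0+(1)·-2+(2)·0+(-2)·2 = -6
  [L]: (1)·0+(-1)·-3+(-2)·1+(1)·3+(2)·-3+(-2)·3 = -8
⇒ M^-6 L^-8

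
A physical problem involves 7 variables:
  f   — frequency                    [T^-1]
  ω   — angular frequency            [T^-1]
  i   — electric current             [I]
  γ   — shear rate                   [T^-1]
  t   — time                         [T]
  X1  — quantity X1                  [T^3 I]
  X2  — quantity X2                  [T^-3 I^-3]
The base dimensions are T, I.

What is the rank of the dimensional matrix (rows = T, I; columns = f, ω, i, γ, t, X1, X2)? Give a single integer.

2

Write exponents as rows T,I / cols f,ω,i,γ,t,X1,X2:
  T: [-1 -1  0 -1  1  3 -3]
  I: [ 0  0  1  0  0  1 -3]
RREF → pivots at {f,i} ⇒ r = 2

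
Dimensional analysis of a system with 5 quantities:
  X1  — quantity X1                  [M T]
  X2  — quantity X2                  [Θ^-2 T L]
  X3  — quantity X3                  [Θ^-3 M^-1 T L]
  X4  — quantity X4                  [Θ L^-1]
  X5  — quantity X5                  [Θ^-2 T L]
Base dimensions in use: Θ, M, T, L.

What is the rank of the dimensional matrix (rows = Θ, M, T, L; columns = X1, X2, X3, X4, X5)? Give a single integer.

Dimensional matrix (Θ×M×T×L by X1×X2×X3×X4×X5):
  Θ: [ 0 -2 -3  1 -2]
  M: [ 1  0 -1  0  0]
  T: [ 1  1  1  0  1]
  L: [ 0  1  1 -1  1]
RREF → pivots at {X1,X2,X3} ⇒ r = 3

3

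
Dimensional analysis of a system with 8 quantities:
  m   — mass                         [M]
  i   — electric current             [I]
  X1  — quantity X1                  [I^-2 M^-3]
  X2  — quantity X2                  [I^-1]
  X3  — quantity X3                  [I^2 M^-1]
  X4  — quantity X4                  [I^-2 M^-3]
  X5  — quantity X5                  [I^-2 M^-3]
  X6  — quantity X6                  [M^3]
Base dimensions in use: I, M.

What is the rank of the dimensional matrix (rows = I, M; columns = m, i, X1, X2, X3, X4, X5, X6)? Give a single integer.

Exponent matrix [I,M] × [m,i,X1,X2,X3,X4,X5,X6]:
  I: [ 0  1 -2 -1  2 -2 -2  0]
  M: [ 1  0 -3  0 -1 -3 -3  3]
RREF → pivots at {m,i} ⇒ r = 2

2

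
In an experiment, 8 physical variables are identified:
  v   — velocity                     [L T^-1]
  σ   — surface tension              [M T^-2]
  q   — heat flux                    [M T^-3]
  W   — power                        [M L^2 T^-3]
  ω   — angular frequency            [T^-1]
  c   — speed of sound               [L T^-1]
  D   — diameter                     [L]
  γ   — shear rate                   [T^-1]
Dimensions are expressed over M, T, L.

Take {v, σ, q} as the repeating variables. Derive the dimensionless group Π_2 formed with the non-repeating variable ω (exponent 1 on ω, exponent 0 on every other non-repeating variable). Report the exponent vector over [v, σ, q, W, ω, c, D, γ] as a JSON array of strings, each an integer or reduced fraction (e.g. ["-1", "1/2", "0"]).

["0", "1", "-1", "0", "1", "0", "0", "0"]

Write exponents as rows M,T,L / cols v,σ,q,W,ω,c,D,γ:
  M: [ 0  1  1  1  0  0  0  0]
  T: [-1 -2 -3 -3 -1 -1  0 -1]
  L: [ 1  0  0  2  0  1  1  0]
Echelon form has 3 nonzero rows (pivots: v,σ,q)
Repeat: v,σ,q; free: W,ω,c,D,γ
RREF:
  r0: [   1    0    0    2    0    1    1    0]
  r1: [   0    1    0    2   -1    0    1   -1]
  r2: [   0    0    1   -1    1    0   -1    1]
Fix exponent of ω at 1, W at 0, c at 0, D at 0, γ at 0; solve each RREF row for its pivot's exponent:
  r0: exp(v) + (0)·1 = 0 ⇒ exp(v) = 0
  r1: exp(σ) + (-1)·1 = 0 ⇒ exp(σ) = 1
  r2: exp(q) + (1)·1 = 0 ⇒ exp(q) = -1
Π_2 = σ · q^-1 · ω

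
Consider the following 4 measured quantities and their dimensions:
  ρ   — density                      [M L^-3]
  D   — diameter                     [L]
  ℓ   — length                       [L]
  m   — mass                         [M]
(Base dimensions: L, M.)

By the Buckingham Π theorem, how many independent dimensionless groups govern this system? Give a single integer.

2

Dimensional matrix (L×M by ρ×D×ℓ×m):
  L: [-3  1  1  0]
  M: [ 1  0  0  1]
Echelon form has 2 nonzero rows (pivots: ρ,D)
Π count = n − r = 4 − 2 = 2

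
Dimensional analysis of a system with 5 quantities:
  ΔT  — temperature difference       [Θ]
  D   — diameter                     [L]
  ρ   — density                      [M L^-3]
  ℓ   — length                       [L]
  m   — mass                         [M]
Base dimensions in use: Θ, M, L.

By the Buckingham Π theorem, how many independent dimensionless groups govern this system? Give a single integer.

2

Dimensional matrix (Θ×M×L by ΔT×D×ρ×ℓ×m):
  Θ: [ 1  0  0  0  0]
  M: [ 0  0  1  0  1]
  L: [ 0  1 -3  1  0]
Row reduction gives pivot columns ΔT,D,ρ; rank = 3
n=5, r=3 ⇒ 2 dimensionless groups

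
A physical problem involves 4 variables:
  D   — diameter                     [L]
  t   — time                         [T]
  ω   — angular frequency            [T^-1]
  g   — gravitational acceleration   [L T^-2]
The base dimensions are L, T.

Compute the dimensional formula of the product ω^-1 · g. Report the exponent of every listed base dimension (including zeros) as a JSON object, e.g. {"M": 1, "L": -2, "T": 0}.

{"L": 1, "T": -1}

Write exponents as rows L,T / cols D,t,ω,g:
  L: [ 1  0  0  1]
  T: [ 0  1 -1 -2]
  [L]: (-1)·0+(1)·1 = 1
  [T]: (-1)·-1+(1)·-2 = -1
⇒ L T^-1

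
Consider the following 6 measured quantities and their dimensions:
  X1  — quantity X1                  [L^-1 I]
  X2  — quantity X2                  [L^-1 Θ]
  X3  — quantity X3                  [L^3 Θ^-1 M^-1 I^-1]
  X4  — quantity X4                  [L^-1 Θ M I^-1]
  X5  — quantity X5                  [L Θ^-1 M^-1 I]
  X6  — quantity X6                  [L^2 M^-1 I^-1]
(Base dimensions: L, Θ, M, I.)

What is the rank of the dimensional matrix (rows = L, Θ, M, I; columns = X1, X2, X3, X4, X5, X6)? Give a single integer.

Dimensional matrix (L×Θ×M×I by X1×X2×X3×X4×X5×X6):
  L: [-1 -1  3 -1  1  2]
  Θ: [ 0  1 -1  1 -1  0]
  M: [ 0  0 -1  1 -1 -1]
  I: [ 1  0 -1 -1  1 -1]
Echelon form has 3 nonzero rows (pivots: X1,X2,X3)

3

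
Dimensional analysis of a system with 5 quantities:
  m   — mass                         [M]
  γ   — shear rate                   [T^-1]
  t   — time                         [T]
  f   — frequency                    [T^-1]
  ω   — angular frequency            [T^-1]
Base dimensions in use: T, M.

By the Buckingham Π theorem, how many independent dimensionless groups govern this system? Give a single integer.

Write exponents as rows T,M / cols m,γ,t,f,ω:
  T: [ 0 -1  1 -1 -1]
  M: [ 1  0  0  0  0]
RREF → pivots at {m,γ} ⇒ r = 2
Π count = n − r = 5 − 2 = 3

3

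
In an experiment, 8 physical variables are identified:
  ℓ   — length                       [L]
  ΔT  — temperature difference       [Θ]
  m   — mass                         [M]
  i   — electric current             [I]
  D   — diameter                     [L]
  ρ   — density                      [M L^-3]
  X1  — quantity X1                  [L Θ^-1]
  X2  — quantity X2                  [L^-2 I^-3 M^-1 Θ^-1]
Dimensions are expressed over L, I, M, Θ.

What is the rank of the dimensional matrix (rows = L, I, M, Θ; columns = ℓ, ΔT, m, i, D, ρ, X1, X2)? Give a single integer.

4

Exponent matrix [L,I,M,Θ] × [ℓ,ΔT,m,i,D,ρ,X1,X2]:
  L: [ 1  0  0  0  1 -3  1 -2]
  I: [ 0  0  0  1  0  0  0 -3]
  M: [ 0  0  1  0  0  1  0 -1]
  Θ: [ 0  1  0  0  0  0 -1 -1]
Echelon form has 4 nonzero rows (pivots: ℓ,ΔT,m,i)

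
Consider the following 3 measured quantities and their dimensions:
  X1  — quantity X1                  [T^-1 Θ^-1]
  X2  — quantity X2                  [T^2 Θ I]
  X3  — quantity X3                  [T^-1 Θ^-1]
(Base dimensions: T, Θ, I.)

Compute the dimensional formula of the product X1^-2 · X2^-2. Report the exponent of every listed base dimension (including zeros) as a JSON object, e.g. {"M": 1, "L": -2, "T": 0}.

Write exponents as rows T,Θ,I / cols X1,X2,X3:
  T: [-1  2 -1]
  Θ: [-1  1 -1]
  I: [ 0  1  0]
  [T]: (-2)·-1+(-2)·2 = -2
  [Θ]: (-2)·-1+(-2)·1 = 0
  [I]: (-2)·0+(-2)·1 = -2
⇒ T^-2 I^-2

{"T": -2, "Θ": 0, "I": -2}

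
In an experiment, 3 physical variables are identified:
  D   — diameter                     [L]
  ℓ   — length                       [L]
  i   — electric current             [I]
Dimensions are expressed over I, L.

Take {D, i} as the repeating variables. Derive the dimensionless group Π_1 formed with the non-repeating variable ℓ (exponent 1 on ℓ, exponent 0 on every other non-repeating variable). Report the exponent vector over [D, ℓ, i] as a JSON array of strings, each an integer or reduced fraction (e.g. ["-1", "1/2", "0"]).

["-1", "1", "0"]

Write exponents as rows I,L / cols D,ℓ,i:
  I: [ 0  0  1]
  L: [ 1  1  0]
Row reduction gives pivot columns D,i; rank = 2
Repeat: D,i; free: ℓ
RREF:
  r0: [   1    1    0]
  r1: [   0    0    1]
Fix exponent of ℓ at 1; solve each RREF row for its pivot's exponent:
  r0: exp(D) + (1)·1 = 0 ⇒ exp(D) = -1
  r1: exp(i) + (0)·1 = 0 ⇒ exp(i) = 0
Π_1 = D^-1 · ℓ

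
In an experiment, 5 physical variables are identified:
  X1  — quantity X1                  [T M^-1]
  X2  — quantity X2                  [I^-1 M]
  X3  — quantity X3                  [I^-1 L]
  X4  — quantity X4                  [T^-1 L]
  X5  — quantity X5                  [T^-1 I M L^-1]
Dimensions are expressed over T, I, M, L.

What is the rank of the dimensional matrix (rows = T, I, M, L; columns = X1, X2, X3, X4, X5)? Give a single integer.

3

Dimensional matrix (T×I×M×L by X1×X2×X3×X4×X5):
  T: [ 1  0  0 -1 -1]
  I: [ 0 -1 -1  0  1]
  M: [-1  1  0  0  1]
  L: [ 0  0  1  1 -1]
RREF → pivots at {X1,X2,X3} ⇒ r = 3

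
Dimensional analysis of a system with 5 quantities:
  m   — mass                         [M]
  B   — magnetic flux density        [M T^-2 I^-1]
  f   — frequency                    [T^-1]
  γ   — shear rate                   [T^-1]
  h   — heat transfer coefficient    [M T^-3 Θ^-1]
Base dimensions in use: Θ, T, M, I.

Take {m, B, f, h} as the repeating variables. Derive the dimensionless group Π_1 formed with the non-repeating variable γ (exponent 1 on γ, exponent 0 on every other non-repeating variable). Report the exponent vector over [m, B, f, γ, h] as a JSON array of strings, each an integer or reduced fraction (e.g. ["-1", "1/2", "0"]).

["0", "0", "-1", "1", "0"]

Write exponents as rows Θ,T,M,I / cols m,B,f,γ,h:
  Θ: [ 0  0  0  0 -1]
  T: [ 0 -2 -1 -1 -3]
  M: [ 1  1  0  0  1]
  I: [ 0 -1  0  0  0]
Row reduction gives pivot columns m,B,f,h; rank = 4
Pivot set = {m,B,f,h}, free = {γ}
RREF:
  r0: [   1    0    0    0    0]
  r1: [   0    1    0    0    0]
  r2: [   0    0    1    1    0]
  r3: [   0    0    0    0    1]
Fix exponent of γ at 1; solve each RREF row for its pivot's exponent:
  r0: exp(m) + (0)·1 = 0 ⇒ exp(m) = 0
  r1: exp(B) + (0)·1 = 0 ⇒ exp(B) = 0
  r2: exp(f) + (1)·1 = 0 ⇒ exp(f) = -1
  r3: exp(h) + (0)·1 = 0 ⇒ exp(h) = 0
Π_1 = f^-1 · γ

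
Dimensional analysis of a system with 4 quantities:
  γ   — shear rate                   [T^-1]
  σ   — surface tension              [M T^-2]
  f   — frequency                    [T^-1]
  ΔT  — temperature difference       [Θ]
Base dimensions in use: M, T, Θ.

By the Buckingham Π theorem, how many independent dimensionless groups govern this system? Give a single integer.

1

Dimensional matrix (M×T×Θ by γ×σ×f×ΔT):
  M: [ 0  1  0  0]
  T: [-1 -2 -1  0]
  Θ: [ 0  0  0  1]
Echelon form has 3 nonzero rows (pivots: γ,σ,ΔT)
n=4, r=3 ⇒ 1 dimensionless group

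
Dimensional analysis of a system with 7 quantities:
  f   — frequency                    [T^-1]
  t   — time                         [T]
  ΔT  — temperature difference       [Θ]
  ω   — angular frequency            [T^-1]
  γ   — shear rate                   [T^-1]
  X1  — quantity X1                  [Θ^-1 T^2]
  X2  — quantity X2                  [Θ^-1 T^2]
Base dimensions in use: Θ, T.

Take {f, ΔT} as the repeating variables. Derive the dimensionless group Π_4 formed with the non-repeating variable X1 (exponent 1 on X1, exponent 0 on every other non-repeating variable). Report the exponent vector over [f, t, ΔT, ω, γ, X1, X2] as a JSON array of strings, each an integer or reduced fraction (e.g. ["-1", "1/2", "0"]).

["2", "0", "1", "0", "0", "1", "0"]

Write exponents as rows Θ,T / cols f,t,ΔT,ω,γ,X1,X2:
  Θ: [ 0  0  1  0  0 -1 -1]
  T: [-1  1  0 -1 -1  2  2]
Echelon form has 2 nonzero rows (pivots: f,ΔT)
Pivot set = {f,ΔT}, free = {t,ω,γ,X1,X2}
RREF:
  r0: [   1   -1    0    1    1   -2   -2]
  r1: [   0    0    1    0    0   -1   -1]
Fix exponent of X1 at 1, t at 0, ω at 0, γ at 0, X2 at 0; solve each RREF row for its pivot's exponent:
  r0: exp(f) + (-2)·1 = 0 ⇒ exp(f) = 2
  r1: exp(ΔT) + (-1)·1 = 0 ⇒ exp(ΔT) = 1
Π_4 = f^2 · ΔT · X1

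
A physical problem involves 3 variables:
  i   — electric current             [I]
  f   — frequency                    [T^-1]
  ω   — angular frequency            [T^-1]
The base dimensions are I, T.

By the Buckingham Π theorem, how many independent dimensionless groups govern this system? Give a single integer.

Dimensional matrix (I×T by i×f×ω):
  I: [ 1  0  0]
  T: [ 0 -1 -1]
Row reduction gives pivot columns i,f; rank = 2
Π count = n − r = 3 − 2 = 1

1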